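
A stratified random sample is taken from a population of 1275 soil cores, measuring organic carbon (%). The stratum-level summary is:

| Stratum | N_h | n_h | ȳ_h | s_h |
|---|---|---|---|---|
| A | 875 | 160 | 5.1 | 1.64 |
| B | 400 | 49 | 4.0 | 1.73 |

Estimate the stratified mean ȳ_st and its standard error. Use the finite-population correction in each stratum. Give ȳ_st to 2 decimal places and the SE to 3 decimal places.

ȳ_st ≈ 4.75, SE ≈ 0.108

ȳ_st = Σ W_h ȳ_h = (875·5.1 + 400·4.0)/1275 = 4.75490
V̂(ȳ_st) = Σ W_h² (1 − n_h/N_h) s_h²/n_h, with W_h = N_h/N and N = 1275:
  stratum A: (875/1275)²·(1 − 160/875)·1.64²/160 = 0.00646936
  stratum B: (400/1275)²·(1 − 49/400)·1.73²/49 = 0.00527525
V̂(ȳ_st) = 0.0117446
SE(ȳ_st) = √0.0117446 = 0.108373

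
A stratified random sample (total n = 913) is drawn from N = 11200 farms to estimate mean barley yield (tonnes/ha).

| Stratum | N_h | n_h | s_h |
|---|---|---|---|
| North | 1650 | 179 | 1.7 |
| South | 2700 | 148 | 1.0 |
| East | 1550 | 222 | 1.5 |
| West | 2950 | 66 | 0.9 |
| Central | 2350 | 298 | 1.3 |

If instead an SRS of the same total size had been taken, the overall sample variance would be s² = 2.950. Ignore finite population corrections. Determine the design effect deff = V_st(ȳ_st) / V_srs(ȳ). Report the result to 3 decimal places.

deff ≈ 0.631

V̂(ȳ_st) = Σ W_h² s_h²/n_h, with W_h = N_h/N and N = 11200:
  stratum North: (1650/11200)²·1.7²/179 = 0.00035041
  stratum South: (2700/11200)²·1.0²/148 = 0.000392672
  stratum East: (1550/11200)²·1.5²/222 = 0.000194114
  stratum West: (2950/11200)²·0.9²/66 = 0.00085143
  stratum Central: (2350/11200)²·1.3²/298 = 0.000249672
V_st = 0.0020383
V_srs = s²/n = 2.950/913 = 0.00323111
deff = V_st / V_srs = 0.0020383/0.00323111 = 0.6308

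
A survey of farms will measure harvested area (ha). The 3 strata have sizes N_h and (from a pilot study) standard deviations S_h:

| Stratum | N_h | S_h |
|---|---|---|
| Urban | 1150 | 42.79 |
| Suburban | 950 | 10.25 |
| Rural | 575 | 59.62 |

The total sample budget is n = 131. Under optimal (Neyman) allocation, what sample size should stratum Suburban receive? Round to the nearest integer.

Neyman allocation: n_h = n · N_h S_h / Σ N_i S_i, with n = 131.
  stratum Urban: N_h·S_h = 1150·42.79 = 49208.50
  stratum Suburban: N_h·S_h = 950·10.25 = 9737.50
  stratum Rural: N_h·S_h = 575·59.62 = 34281.50
Σ N_h S_h = 93227.50
n for stratum Suburban = 131·9737.50/93227.50 = 13.683 → 14

14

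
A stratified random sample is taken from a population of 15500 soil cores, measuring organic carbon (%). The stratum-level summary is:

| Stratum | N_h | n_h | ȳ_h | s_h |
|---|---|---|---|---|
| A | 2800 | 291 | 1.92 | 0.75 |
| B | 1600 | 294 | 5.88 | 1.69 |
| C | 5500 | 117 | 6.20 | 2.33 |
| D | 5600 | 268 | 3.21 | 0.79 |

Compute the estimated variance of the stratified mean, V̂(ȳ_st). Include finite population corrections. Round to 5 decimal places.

V̂(ȳ_st) = Σ W_h² (1 − n_h/N_h) s_h²/n_h, with W_h = N_h/N and N = 15500:
  stratum A: (2800/15500)²·(1 − 291/2800)·0.75²/291 = 5.6523e-05
  stratum B: (1600/15500)²·(1 − 294/1600)·1.69²/294 = 8.4494e-05
  stratum C: (5500/15500)²·(1 − 117/5500)·2.33²/117 = 0.00571807
  stratum D: (5600/15500)²·(1 − 268/5600)·0.79²/268 = 0.000289424
V̂(ȳ_st) = 0.00614851

V̂(ȳ_st) ≈ 0.00615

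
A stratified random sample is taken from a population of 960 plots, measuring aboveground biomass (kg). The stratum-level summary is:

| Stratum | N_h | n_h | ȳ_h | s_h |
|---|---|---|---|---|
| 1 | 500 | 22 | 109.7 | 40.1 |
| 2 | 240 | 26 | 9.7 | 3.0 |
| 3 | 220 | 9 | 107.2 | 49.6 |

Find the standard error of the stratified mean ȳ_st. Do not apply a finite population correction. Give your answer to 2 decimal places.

SE(ȳ_st) ≈ 5.85

V̂(ȳ_st) = Σ W_h² s_h²/n_h, with W_h = N_h/N and N = 960:
  stratum 1: (500/960)²·40.1²/22 = 19.8273
  stratum 2: (240/960)²·3.0²/26 = 0.0216346
  stratum 3: (220/960)²·49.6²/9 = 14.3557
V̂(ȳ_st) = 34.2046
SE(ȳ_st) = √34.2046 = 5.84847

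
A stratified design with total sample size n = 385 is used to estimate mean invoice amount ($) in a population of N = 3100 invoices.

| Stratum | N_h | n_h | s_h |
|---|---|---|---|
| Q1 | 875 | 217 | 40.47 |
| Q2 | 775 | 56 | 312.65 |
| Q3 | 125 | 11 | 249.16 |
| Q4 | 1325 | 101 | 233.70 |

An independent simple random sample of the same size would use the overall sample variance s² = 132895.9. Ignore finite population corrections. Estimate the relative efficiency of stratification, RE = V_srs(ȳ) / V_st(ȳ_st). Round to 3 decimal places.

RE ≈ 1.586

V̂(ȳ_st) = Σ W_h² s_h²/n_h, with W_h = N_h/N and N = 3100:
  stratum Q1: (875/3100)²·40.47²/217 = 0.601311
  stratum Q2: (775/3100)²·312.65²/56 = 109.096
  stratum Q3: (125/3100)²·249.16²/11 = 9.17615
  stratum Q4: (1325/3100)²·233.70²/101 = 98.7881
V_st = 217.662
V_srs = s²/n = 132895.9/385 = 345.184
Relative efficiency = V_srs / V_st = 345.184/217.662 = 1.5859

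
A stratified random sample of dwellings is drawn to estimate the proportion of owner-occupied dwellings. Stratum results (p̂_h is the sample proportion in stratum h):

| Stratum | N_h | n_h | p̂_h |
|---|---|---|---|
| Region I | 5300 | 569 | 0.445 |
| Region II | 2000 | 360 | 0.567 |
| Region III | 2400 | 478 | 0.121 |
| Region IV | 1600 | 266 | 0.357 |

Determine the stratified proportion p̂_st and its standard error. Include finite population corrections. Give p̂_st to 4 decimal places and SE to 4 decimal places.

N = 11300; stratum weights W_h = N_h/N.
p̂_st = Σ W_h p̂_h = (5300·0.445 + 2000·0.567 + 2400·0.121 + 1600·0.357)/11300 = 0.38532
V̂(p̂_st) = Σ W_h² (1 − n_h/N_h) p̂_h(1−p̂_h)/(n_h−1):
  stratum Region I: (5300/11300)²·(1 − 569/5300)·0.445·0.555/568 = 8.5384e-05
  stratum Region II: (2000/11300)²·(1 − 360/2000)·0.567·0.433/359 = 1.75668e-05
  stratum Region III: (2400/11300)²·(1 − 478/2400)·0.121·0.879/477 = 8.05496e-06
  stratum Region IV: (1600/11300)²·(1 − 266/1600)·0.357·0.643/265 = 1.44795e-05
V̂(p̂_st) = 0.000125485; SE = √V̂ = 0.011202

p̂_st ≈ 0.3853, SE ≈ 0.0112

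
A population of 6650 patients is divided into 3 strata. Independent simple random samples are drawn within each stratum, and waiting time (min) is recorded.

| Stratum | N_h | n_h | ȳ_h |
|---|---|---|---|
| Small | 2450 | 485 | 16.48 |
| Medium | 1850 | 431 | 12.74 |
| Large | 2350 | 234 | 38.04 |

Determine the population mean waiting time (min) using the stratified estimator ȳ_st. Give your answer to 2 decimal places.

N = Σ N_h = 6650. Stratum weights W_h = N_h/N.
ȳ_st = (2450·16.48 + 1850·12.74 + 2350·38.04) / 6650 = 23.0585

ȳ_st ≈ 23.06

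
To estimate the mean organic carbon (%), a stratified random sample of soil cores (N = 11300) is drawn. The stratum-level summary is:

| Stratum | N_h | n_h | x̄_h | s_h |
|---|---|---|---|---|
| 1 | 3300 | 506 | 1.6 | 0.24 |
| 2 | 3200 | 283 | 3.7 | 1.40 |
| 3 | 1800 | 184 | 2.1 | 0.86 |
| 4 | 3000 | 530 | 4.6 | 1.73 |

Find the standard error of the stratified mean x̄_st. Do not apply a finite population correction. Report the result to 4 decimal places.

SE(x̄_st) ≈ 0.0326

V̂(x̄_st) = Σ W_h² s_h²/n_h, with W_h = N_h/N and N = 11300:
  stratum 1: (3300/11300)²·0.24²/506 = 9.70829e-06
  stratum 2: (3200/11300)²·1.40²/283 = 0.000555409
  stratum 3: (1800/11300)²·0.86²/184 = 0.000101992
  stratum 4: (3000/11300)²·1.73²/530 = 0.000398017
V̂(x̄_st) = 0.00106513
SE(x̄_st) = √0.00106513 = 0.0326363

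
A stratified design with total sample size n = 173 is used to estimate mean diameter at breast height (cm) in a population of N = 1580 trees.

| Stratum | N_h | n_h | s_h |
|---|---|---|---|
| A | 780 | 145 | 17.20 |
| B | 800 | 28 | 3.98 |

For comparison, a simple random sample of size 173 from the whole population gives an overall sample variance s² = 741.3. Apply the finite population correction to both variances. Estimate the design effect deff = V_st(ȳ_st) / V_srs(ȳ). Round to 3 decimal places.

deff ≈ 0.143

V̂(ȳ_st) = Σ W_h² (1 − n_h/N_h) s_h²/n_h, with W_h = N_h/N and N = 1580:
  stratum A: (780/1580)²·(1 − 145/780)·17.20²/145 = 0.404802
  stratum B: (800/1580)²·(1 − 28/800)·3.98²/28 = 0.139959
V_st = 0.544761
V_srs = (1 − 173/1580)·741.3/173 = 3.81579
deff = V_st / V_srs = 0.544761/3.81579 = 0.1428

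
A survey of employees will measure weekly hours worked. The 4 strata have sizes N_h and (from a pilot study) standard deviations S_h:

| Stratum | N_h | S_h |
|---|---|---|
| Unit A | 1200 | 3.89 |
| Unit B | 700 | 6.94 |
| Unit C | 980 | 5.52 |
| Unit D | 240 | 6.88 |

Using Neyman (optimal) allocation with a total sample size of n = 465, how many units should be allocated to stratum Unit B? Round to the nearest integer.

136

Neyman allocation: n_h = n · N_h S_h / Σ N_i S_i, with n = 465.
  stratum Unit A: N_h·S_h = 1200·3.89 = 4668.00
  stratum Unit B: N_h·S_h = 700·6.94 = 4858.00
  stratum Unit C: N_h·S_h = 980·5.52 = 5409.60
  stratum Unit D: N_h·S_h = 240·6.88 = 1651.20
Σ N_h S_h = 16586.80
n for stratum Unit B = 465·4858.00/16586.80 = 136.191 → 136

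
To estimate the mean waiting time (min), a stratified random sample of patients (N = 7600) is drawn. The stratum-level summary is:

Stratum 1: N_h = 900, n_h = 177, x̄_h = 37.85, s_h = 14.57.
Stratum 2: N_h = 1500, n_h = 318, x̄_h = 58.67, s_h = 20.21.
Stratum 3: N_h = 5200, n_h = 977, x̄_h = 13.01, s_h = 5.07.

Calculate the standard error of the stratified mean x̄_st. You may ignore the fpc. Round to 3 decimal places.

V̂(x̄_st) = Σ W_h² s_h²/n_h, with W_h = N_h/N and N = 7600:
  stratum 1: (900/7600)²·14.57²/177 = 0.0168191
  stratum 2: (1500/7600)²·20.21²/318 = 0.0500335
  stratum 3: (5200/7600)²·5.07²/977 = 0.0123169
V̂(x̄_st) = 0.0791695
SE(x̄_st) = √0.0791695 = 0.281371

SE(x̄_st) ≈ 0.281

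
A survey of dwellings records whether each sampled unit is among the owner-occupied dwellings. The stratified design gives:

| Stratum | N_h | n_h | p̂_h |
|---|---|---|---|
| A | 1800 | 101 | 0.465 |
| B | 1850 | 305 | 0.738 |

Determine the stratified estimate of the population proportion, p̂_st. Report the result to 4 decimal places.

p̂_st ≈ 0.6034

N = 3650; stratum weights W_h = N_h/N.
p̂_st = Σ W_h p̂_h = (1800·0.465 + 1850·0.738)/3650 = 0.60337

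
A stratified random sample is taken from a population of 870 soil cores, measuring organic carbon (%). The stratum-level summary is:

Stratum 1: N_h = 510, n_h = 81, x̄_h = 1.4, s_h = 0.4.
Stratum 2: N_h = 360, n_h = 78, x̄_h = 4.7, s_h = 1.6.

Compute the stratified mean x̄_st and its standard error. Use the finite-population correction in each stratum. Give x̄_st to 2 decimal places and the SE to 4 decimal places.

x̄_st = Σ W_h x̄_h = (510·1.4 + 360·4.7)/870 = 2.76552
V̂(x̄_st) = Σ W_h² (1 − n_h/N_h) s_h²/n_h, with W_h = N_h/N and N = 870:
  stratum 1: (510/870)²·(1 − 81/510)·0.4²/81 = 0.000570984
  stratum 2: (360/870)²·(1 − 78/360)·1.6²/78 = 0.00440209
V̂(x̄_st) = 0.00497307
SE(x̄_st) = √0.00497307 = 0.07052

x̄_st ≈ 2.77, SE ≈ 0.0705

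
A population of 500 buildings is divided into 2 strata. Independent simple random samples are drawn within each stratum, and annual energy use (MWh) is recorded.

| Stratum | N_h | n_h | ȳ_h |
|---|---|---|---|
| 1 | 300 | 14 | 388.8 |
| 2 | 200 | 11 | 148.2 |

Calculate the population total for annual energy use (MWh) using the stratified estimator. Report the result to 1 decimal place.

τ̂_st ≈ 146280.0

τ̂_st = Σ N_h ȳ_h = 300·388.8 + 200·148.2 = 146280.0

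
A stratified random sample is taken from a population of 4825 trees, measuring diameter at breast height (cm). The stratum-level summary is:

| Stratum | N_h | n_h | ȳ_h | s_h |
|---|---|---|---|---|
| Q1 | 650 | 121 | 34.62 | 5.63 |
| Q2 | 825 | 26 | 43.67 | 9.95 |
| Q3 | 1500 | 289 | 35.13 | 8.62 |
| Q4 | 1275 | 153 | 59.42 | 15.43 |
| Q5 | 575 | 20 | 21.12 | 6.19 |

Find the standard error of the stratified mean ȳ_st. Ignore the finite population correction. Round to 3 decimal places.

V̂(ȳ_st) = Σ W_h² s_h²/n_h, with W_h = N_h/N and N = 4825:
  stratum Q1: (650/4825)²·5.63²/121 = 0.00475405
  stratum Q2: (825/4825)²·9.95²/26 = 0.111323
  stratum Q3: (1500/4825)²·8.62²/289 = 0.0248488
  stratum Q4: (1275/4825)²·15.43²/153 = 0.108659
  stratum Q5: (575/4825)²·6.19²/20 = 0.0272077
V̂(ȳ_st) = 0.276793
SE(ȳ_st) = √0.276793 = 0.526111

SE(ȳ_st) ≈ 0.526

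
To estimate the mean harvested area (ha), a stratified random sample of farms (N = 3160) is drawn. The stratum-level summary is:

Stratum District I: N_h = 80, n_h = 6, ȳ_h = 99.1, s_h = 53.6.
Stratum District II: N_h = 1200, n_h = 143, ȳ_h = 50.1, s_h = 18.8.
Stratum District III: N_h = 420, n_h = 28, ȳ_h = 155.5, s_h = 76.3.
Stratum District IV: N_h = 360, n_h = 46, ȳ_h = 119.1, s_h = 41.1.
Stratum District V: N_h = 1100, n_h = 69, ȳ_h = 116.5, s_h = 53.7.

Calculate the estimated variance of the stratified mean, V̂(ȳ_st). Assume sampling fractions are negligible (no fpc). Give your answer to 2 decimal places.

V̂(ȳ_st) ≈ 9.88

V̂(ȳ_st) = Σ W_h² s_h²/n_h, with W_h = N_h/N and N = 3160:
  stratum District I: (80/3160)²·53.6²/6 = 0.306891
  stratum District II: (1200/3160)²·18.8²/143 = 0.356425
  stratum District III: (420/3160)²·76.3²/28 = 3.67295
  stratum District IV: (360/3160)²·41.1²/46 = 0.476603
  stratum District V: (1100/3160)²·53.7²/69 = 5.0642
V̂(ȳ_st) = 9.87707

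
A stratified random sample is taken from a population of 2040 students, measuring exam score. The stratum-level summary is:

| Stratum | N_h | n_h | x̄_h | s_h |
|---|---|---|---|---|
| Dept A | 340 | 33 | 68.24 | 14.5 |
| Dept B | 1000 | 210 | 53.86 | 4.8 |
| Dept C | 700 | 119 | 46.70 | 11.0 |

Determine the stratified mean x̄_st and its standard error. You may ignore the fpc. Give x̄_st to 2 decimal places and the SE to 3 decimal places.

x̄_st ≈ 53.80, SE ≈ 0.568

x̄_st = Σ W_h x̄_h = (340·68.24 + 1000·53.86 + 700·46.70)/2040 = 53.79980
V̂(x̄_st) = Σ W_h² s_h²/n_h, with W_h = N_h/N and N = 2040:
  stratum Dept A: (340/2040)²·14.5²/33 = 0.176978
  stratum Dept B: (1000/2040)²·4.8²/210 = 0.0263635
  stratum Dept C: (700/2040)²·11.0²/119 = 0.119722
V̂(x̄_st) = 0.323064
SE(x̄_st) = √0.323064 = 0.568387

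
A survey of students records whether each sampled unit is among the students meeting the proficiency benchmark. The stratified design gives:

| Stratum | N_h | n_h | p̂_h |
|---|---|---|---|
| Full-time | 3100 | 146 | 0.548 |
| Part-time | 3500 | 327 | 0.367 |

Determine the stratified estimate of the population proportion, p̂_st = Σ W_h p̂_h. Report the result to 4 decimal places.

N = 6600; stratum weights W_h = N_h/N.
p̂_st = Σ W_h p̂_h = (3100·0.548 + 3500·0.367)/6600 = 0.45202

p̂_st ≈ 0.4520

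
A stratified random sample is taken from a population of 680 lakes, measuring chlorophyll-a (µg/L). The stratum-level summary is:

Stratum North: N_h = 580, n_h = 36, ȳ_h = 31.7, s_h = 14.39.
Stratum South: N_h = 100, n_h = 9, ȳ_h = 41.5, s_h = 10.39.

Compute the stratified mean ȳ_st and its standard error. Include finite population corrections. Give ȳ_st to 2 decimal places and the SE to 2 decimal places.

ȳ_st ≈ 33.14, SE ≈ 2.04

ȳ_st = Σ W_h ȳ_h = (580·31.7 + 100·41.5)/680 = 33.14118
V̂(ȳ_st) = Σ W_h² (1 − n_h/N_h) s_h²/n_h, with W_h = N_h/N and N = 680:
  stratum North: (580/680)²·(1 − 36/580)·14.39²/36 = 3.9249
  stratum South: (100/680)²·(1 − 9/100)·10.39²/9 = 0.236054
V̂(ȳ_st) = 4.16095
SE(ȳ_st) = √4.16095 = 2.03984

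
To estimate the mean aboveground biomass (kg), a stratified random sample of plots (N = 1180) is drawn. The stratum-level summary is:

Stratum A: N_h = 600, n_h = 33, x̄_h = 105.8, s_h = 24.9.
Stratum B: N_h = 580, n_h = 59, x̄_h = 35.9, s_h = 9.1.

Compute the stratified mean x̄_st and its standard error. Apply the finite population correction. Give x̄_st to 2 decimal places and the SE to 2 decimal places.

x̄_st = Σ W_h x̄_h = (600·105.8 + 580·35.9)/1180 = 71.44237
V̂(x̄_st) = Σ W_h² (1 − n_h/N_h) s_h²/n_h, with W_h = N_h/N and N = 1180:
  stratum A: (600/1180)²·(1 − 33/600)·24.9²/33 = 4.59045
  stratum B: (580/1180)²·(1 − 59/580)·9.1²/59 = 0.304602
V̂(x̄_st) = 4.89505
SE(x̄_st) = √4.89505 = 2.21248

x̄_st ≈ 71.44, SE ≈ 2.21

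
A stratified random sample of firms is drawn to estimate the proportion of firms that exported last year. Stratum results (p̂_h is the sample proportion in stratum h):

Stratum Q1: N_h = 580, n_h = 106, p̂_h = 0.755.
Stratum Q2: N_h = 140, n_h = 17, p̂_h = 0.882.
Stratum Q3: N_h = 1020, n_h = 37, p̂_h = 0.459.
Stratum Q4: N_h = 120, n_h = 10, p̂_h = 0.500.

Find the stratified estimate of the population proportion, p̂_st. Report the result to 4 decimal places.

p̂_st ≈ 0.5858

N = 1860; stratum weights W_h = N_h/N.
p̂_st = Σ W_h p̂_h = (580·0.755 + 140·0.882 + 1020·0.459 + 120·0.500)/1860 = 0.58578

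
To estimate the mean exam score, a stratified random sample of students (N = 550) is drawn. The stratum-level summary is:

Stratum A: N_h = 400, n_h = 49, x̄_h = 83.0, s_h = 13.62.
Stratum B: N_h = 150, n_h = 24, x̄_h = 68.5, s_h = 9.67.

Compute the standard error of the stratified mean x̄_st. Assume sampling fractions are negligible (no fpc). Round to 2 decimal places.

V̂(x̄_st) = Σ W_h² s_h²/n_h, with W_h = N_h/N and N = 550:
  stratum A: (400/550)²·13.62²/49 = 2.00241
  stratum B: (150/550)²·9.67²/24 = 0.2898
V̂(x̄_st) = 2.29221
SE(x̄_st) = √2.29221 = 1.514

SE(x̄_st) ≈ 1.51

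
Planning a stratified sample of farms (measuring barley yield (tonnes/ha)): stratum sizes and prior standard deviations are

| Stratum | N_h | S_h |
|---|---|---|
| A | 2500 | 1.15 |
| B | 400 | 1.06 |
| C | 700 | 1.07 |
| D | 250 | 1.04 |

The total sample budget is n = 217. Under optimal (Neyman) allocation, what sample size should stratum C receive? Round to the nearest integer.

38

Neyman allocation: n_h = n · N_h S_h / Σ N_i S_i, with n = 217.
  stratum A: N_h·S_h = 2500·1.15 = 2875.00
  stratum B: N_h·S_h = 400·1.06 = 424.00
  stratum C: N_h·S_h = 700·1.07 = 749.00
  stratum D: N_h·S_h = 250·1.04 = 260.00
Σ N_h S_h = 4308.00
n for stratum C = 217·749.00/4308.00 = 37.728 → 38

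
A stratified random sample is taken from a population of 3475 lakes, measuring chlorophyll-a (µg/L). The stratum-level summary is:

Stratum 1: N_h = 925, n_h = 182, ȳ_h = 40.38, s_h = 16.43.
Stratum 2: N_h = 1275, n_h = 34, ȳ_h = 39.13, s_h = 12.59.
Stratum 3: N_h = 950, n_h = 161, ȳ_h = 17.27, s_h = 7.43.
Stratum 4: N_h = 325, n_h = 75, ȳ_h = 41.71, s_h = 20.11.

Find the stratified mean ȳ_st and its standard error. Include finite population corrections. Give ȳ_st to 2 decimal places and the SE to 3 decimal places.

ȳ_st = Σ W_h ȳ_h = (925·40.38 + 1275·39.13 + 950·17.27 + 325·41.71)/3475 = 33.72791
V̂(ȳ_st) = Σ W_h² (1 − n_h/N_h) s_h²/n_h, with W_h = N_h/N and N = 3475:
  stratum 1: (925/3475)²·(1 − 182/925)·16.43²/182 = 0.084416
  stratum 2: (1275/3475)²·(1 − 34/1275)·12.59²/34 = 0.610865
  stratum 3: (950/3475)²·(1 − 161/950)·7.43²/161 = 0.0212835
  stratum 4: (325/3475)²·(1 − 75/325)·20.11²/75 = 0.0362808
V̂(ȳ_st) = 0.752845
SE(ȳ_st) = √0.752845 = 0.867666

ȳ_st ≈ 33.73, SE ≈ 0.868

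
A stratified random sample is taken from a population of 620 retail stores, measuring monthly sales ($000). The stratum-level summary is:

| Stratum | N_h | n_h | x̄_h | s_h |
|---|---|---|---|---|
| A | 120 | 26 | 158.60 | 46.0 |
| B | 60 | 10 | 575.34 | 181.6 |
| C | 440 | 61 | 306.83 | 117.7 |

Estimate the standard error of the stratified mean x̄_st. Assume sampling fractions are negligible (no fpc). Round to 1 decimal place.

V̂(x̄_st) = Σ W_h² s_h²/n_h, with W_h = N_h/N and N = 620:
  stratum A: (120/620)²·46.0²/26 = 3.04875
  stratum B: (60/620)²·181.6²/10 = 30.8852
  stratum C: (440/620)²·117.7²/61 = 114.379
V̂(x̄_st) = 148.313
SE(x̄_st) = √148.313 = 12.1784

SE(x̄_st) ≈ 12.2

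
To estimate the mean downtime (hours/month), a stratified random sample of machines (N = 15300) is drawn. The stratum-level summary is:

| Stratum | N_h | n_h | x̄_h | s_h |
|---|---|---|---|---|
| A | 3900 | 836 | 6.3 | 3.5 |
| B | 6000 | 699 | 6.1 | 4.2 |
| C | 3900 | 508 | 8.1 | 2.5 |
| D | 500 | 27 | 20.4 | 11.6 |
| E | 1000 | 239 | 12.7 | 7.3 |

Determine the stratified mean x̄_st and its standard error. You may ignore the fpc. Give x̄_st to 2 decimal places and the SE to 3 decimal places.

x̄_st ≈ 7.56, SE ≈ 0.109

x̄_st = Σ W_h x̄_h = (3900·6.3 + 6000·6.1 + 3900·8.1 + 500·20.4 + 1000·12.7)/15300 = 7.55948
V̂(x̄_st) = Σ W_h² s_h²/n_h, with W_h = N_h/N and N = 15300:
  stratum A: (3900/15300)²·3.5²/836 = 0.000952086
  stratum B: (6000/15300)²·4.2²/699 = 0.00388098
  stratum C: (3900/15300)²·2.5²/508 = 0.000799397
  stratum D: (500/15300)²·11.6²/27 = 0.00532242
  stratum E: (1000/15300)²·7.3²/239 = 0.0009525
V̂(x̄_st) = 0.0119074
SE(x̄_st) = √0.0119074 = 0.109121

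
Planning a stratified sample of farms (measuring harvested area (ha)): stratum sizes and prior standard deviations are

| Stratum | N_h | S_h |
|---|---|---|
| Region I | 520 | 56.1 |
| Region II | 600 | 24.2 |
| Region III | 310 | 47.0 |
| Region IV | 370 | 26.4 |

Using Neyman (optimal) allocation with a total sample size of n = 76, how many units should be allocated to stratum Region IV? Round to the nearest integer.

Neyman allocation: n_h = n · N_h S_h / Σ N_i S_i, with n = 76.
  stratum Region I: N_h·S_h = 520·56.1 = 29172.00
  stratum Region II: N_h·S_h = 600·24.2 = 14520.00
  stratum Region III: N_h·S_h = 310·47.0 = 14570.00
  stratum Region IV: N_h·S_h = 370·26.4 = 9768.00
Σ N_h S_h = 68030.00
n for stratum Region IV = 76·9768.00/68030.00 = 10.912 → 11

11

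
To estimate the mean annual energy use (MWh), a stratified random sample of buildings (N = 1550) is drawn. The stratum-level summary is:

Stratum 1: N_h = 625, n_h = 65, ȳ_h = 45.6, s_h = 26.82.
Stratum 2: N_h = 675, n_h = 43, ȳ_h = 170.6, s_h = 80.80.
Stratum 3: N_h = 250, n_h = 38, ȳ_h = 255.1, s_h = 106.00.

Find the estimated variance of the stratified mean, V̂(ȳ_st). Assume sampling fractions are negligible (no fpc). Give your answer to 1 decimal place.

V̂(ȳ_st) = Σ W_h² s_h²/n_h, with W_h = N_h/N and N = 1550:
  stratum 1: (625/1550)²·26.82²/65 = 1.79929
  stratum 2: (675/1550)²·80.80²/43 = 28.7938
  stratum 3: (250/1550)²·106.00²/38 = 7.6921
V̂(ȳ_st) = 38.2851

V̂(ȳ_st) ≈ 38.3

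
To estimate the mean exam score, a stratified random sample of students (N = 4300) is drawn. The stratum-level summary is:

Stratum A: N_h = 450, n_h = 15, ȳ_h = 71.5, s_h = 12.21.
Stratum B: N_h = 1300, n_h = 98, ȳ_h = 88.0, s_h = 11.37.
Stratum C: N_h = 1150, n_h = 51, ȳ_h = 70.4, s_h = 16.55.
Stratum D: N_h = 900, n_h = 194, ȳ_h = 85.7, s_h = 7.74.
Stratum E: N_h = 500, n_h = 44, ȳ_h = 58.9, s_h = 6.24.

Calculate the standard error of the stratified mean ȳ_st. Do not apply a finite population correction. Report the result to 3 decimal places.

V̂(ȳ_st) = Σ W_h² s_h²/n_h, with W_h = N_h/N and N = 4300:
  stratum A: (450/4300)²·12.21²/15 = 0.10885
  stratum B: (1300/4300)²·11.37²/98 = 0.120571
  stratum C: (1150/4300)²·16.55²/51 = 0.384136
  stratum D: (900/4300)²·7.74²/194 = 0.0135278
  stratum E: (500/4300)²·6.24²/44 = 0.0119652
V̂(ȳ_st) = 0.63905
SE(ȳ_st) = √0.63905 = 0.799406

SE(ȳ_st) ≈ 0.799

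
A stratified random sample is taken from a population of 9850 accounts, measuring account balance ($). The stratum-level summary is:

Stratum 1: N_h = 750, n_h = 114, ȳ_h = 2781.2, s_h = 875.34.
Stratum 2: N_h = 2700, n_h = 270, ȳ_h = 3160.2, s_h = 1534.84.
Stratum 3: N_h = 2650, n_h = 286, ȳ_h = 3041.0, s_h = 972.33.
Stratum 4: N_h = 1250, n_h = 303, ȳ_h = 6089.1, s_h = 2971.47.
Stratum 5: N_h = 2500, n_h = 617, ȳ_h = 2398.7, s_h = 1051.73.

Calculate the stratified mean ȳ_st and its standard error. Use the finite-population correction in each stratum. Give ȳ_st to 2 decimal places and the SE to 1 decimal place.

ȳ_st = Σ W_h ȳ_h = (750·2781.2 + 2700·3160.2 + 2650·3041.0 + 1250·6089.1 + 2500·2398.7)/9850 = 3277.68680
V̂(ȳ_st) = Σ W_h² (1 − n_h/N_h) s_h²/n_h, with W_h = N_h/N and N = 9850:
  stratum 1: (750/9850)²·(1 − 114/750)·875.34²/114 = 33.0442
  stratum 2: (2700/9850)²·(1 − 270/2700)·1534.84²/270 = 590.011
  stratum 3: (2650/9850)²·(1 − 286/2650)·972.33²/286 = 213.443
  stratum 4: (1250/9850)²·(1 − 303/1250)·2971.47²/303 = 355.539
  stratum 5: (2500/9850)²·(1 − 617/2500)·1051.73²/617 = 86.9844
V̂(ȳ_st) = 1279.02
SE(ȳ_st) = √1279.02 = 35.7634

ȳ_st ≈ 3277.69, SE ≈ 35.8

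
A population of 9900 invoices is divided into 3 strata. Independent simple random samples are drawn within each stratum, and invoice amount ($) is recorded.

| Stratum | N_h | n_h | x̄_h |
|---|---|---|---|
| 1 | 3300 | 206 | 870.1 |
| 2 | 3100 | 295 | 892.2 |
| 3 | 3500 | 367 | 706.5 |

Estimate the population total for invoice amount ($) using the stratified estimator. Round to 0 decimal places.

τ̂_st = Σ N_h x̄_h = 3300·870.1 + 3100·892.2 + 3500·706.5 = 8109900

τ̂_st ≈ 8109900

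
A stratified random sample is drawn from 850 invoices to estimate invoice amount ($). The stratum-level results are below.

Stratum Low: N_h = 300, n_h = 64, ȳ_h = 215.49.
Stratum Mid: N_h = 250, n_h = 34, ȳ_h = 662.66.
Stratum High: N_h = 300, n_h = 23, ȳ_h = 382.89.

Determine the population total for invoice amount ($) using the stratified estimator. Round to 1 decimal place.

τ̂_st = Σ N_h ȳ_h = 300·215.49 + 250·662.66 + 300·382.89 = 345179.0

τ̂_st ≈ 345179.0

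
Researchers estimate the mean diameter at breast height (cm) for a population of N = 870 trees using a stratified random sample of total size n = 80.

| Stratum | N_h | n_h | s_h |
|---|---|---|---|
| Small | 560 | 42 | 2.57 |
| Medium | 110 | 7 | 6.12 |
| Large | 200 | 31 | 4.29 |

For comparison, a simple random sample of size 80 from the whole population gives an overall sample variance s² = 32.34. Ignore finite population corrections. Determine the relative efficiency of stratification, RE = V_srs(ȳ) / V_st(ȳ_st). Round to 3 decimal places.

RE ≈ 2.220

V̂(ȳ_st) = Σ W_h² s_h²/n_h, with W_h = N_h/N and N = 870:
  stratum Small: (560/870)²·2.57²/42 = 0.065156
  stratum Medium: (110/870)²·6.12²/7 = 0.0855365
  stratum Large: (200/870)²·4.29²/31 = 0.0313743
V_st = 0.182067
V_srs = s²/n = 32.34/80 = 0.40425
Relative efficiency = V_srs / V_st = 0.40425/0.182067 = 2.2203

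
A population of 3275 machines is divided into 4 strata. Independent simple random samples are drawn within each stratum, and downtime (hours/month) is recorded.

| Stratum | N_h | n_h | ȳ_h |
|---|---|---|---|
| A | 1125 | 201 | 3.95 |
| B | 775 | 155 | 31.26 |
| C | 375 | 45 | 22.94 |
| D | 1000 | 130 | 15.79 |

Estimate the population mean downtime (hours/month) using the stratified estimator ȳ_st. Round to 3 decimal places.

N = Σ N_h = 3275. Stratum weights W_h = N_h/N.
ȳ_st = (1125·3.95 + 775·31.26 + 375·22.94 + 1000·15.79) / 3275 = 16.20237

ȳ_st ≈ 16.202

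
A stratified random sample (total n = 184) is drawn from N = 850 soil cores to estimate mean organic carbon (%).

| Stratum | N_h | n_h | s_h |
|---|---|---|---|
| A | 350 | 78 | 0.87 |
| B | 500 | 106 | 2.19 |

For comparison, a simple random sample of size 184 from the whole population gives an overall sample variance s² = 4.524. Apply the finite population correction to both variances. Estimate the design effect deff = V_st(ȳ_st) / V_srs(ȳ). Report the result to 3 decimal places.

V̂(ȳ_st) = Σ W_h² (1 − n_h/N_h) s_h²/n_h, with W_h = N_h/N and N = 850:
  stratum A: (350/850)²·(1 − 78/350)·0.87²/78 = 0.00127862
  stratum B: (500/850)²·(1 − 106/500)·2.19²/106 = 0.012337
V_st = 0.0136157
V_srs = (1 − 184/850)·4.524/184 = 0.0192646
deff = V_st / V_srs = 0.0136157/0.0192646 = 0.7068

deff ≈ 0.707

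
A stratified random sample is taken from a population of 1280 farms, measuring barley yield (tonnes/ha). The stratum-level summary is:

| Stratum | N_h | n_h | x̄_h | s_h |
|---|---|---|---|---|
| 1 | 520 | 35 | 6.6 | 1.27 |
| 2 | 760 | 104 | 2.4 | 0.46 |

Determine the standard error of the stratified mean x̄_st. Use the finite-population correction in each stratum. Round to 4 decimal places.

V̂(x̄_st) = Σ W_h² (1 − n_h/N_h) s_h²/n_h, with W_h = N_h/N and N = 1280:
  stratum 1: (520/1280)²·(1 − 35/520)·1.27²/35 = 0.00709356
  stratum 2: (760/1280)²·(1 − 104/760)·0.46²/104 = 0.000619127
V̂(x̄_st) = 0.00771269
SE(x̄_st) = √0.00771269 = 0.0878219

SE(x̄_st) ≈ 0.0878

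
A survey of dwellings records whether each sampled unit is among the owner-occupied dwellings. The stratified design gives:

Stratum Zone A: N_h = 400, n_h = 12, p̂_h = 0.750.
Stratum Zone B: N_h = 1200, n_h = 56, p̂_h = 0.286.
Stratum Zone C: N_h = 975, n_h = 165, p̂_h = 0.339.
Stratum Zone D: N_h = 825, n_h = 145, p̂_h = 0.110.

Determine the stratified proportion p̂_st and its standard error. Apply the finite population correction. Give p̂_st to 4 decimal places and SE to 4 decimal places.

N = 3400; stratum weights W_h = N_h/N.
p̂_st = Σ W_h p̂_h = (400·0.750 + 1200·0.286 + 975·0.339 + 825·0.110)/3400 = 0.31308
V̂(p̂_st) = Σ W_h² (1 − n_h/N_h) p̂_h(1−p̂_h)/(n_h−1):
  stratum Zone A: (400/3400)²·(1 − 12/400)·0.750·0.250/11 = 0.000228846
  stratum Zone B: (1200/3400)²·(1 − 56/1200)·0.286·0.714/55 = 0.000440911
  stratum Zone C: (975/3400)²·(1 − 165/975)·0.339·0.661/164 = 9.33446e-05
  stratum Zone D: (825/3400)²·(1 − 145/825)·0.110·0.890/144 = 3.29933e-05
V̂(p̂_st) = 0.000796094; SE = √V̂ = 0.0282151

p̂_st ≈ 0.3131, SE ≈ 0.0282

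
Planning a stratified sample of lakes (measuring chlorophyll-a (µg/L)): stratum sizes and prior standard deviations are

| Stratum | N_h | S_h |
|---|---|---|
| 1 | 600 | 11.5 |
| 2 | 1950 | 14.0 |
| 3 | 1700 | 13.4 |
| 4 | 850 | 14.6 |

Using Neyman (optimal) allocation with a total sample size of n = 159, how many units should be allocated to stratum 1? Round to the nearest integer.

Neyman allocation: n_h = n · N_h S_h / Σ N_i S_i, with n = 159.
  stratum 1: N_h·S_h = 600·11.5 = 6900.00
  stratum 2: N_h·S_h = 1950·14.0 = 27300.00
  stratum 3: N_h·S_h = 1700·13.4 = 22780.00
  stratum 4: N_h·S_h = 850·14.6 = 12410.00
Σ N_h S_h = 69390.00
n for stratum 1 = 159·6900.00/69390.00 = 15.811 → 16

16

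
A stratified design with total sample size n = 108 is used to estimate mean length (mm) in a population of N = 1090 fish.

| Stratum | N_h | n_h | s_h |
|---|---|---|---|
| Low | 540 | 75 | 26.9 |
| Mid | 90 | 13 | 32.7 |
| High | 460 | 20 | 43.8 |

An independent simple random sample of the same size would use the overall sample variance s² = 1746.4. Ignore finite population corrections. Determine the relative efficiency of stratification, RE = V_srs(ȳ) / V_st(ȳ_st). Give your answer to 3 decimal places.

V̂(ȳ_st) = Σ W_h² s_h²/n_h, with W_h = N_h/N and N = 1090:
  stratum Low: (540/1090)²·26.9²/75 = 2.36798
  stratum Mid: (90/1090)²·32.7²/13 = 0.560769
  stratum High: (460/1090)²·43.8²/20 = 17.0837
V_st = 20.0124
V_srs = s²/n = 1746.4/108 = 16.1704
Relative efficiency = V_srs / V_st = 16.1704/20.0124 = 0.8080

RE ≈ 0.808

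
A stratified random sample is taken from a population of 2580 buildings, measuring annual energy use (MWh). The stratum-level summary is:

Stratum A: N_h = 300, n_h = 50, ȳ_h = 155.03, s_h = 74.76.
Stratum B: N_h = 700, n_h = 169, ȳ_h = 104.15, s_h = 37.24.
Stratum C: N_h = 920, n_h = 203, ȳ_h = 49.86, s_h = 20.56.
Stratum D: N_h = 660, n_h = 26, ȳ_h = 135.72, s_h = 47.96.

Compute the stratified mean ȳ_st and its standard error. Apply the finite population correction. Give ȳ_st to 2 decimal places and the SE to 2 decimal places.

ȳ_st ≈ 98.78, SE ≈ 2.74

ȳ_st = Σ W_h ȳ_h = (300·155.03 + 700·104.15 + 920·49.86 + 660·135.72)/2580 = 98.78310
V̂(ȳ_st) = Σ W_h² (1 − n_h/N_h) s_h²/n_h, with W_h = N_h/N and N = 2580:
  stratum A: (300/2580)²·(1 − 50/300)·74.76²/50 = 1.25948
  stratum B: (700/2580)²·(1 − 169/700)·37.24²/169 = 0.458232
  stratum C: (920/2580)²·(1 − 203/920)·20.56²/203 = 0.206356
  stratum D: (660/2580)²·(1 − 26/660)·47.96²/26 = 5.56133
V̂(ȳ_st) = 7.4854
SE(ȳ_st) = √7.4854 = 2.73595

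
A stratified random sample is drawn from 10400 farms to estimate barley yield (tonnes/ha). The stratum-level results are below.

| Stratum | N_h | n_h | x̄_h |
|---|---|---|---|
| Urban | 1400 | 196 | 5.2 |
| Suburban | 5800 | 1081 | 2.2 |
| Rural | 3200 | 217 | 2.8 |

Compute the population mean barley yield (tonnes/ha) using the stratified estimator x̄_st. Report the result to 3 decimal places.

N = Σ N_h = 10400. Stratum weights W_h = N_h/N.
x̄_st = (1400·5.2 + 5800·2.2 + 3200·2.8) / 10400 = 2.78846

x̄_st ≈ 2.788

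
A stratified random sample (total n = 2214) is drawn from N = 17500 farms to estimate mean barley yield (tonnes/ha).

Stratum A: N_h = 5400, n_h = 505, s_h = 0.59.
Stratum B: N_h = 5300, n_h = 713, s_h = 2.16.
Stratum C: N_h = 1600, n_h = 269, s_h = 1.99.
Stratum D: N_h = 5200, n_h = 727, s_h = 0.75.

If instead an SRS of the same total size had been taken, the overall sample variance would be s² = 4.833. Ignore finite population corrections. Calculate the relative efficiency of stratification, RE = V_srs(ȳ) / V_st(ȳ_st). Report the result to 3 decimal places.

V̂(ȳ_st) = Σ W_h² s_h²/n_h, with W_h = N_h/N and N = 17500:
  stratum A: (5400/17500)²·0.59²/505 = 6.56333e-05
  stratum B: (5300/17500)²·2.16²/713 = 0.000600197
  stratum C: (1600/17500)²·1.99²/269 = 0.00012306
  stratum D: (5200/17500)²·0.75²/727 = 6.83154e-05
V_st = 0.000857206
V_srs = s²/n = 4.833/2214 = 0.00218293
Relative efficiency = V_srs / V_st = 0.00218293/0.000857206 = 2.5466

RE ≈ 2.547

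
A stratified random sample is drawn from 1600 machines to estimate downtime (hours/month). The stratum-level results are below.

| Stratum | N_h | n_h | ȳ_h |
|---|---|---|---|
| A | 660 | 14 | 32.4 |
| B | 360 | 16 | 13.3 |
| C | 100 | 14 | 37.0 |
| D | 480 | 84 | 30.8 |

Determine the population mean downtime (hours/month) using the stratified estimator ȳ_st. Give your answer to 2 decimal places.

ȳ_st ≈ 27.91

N = Σ N_h = 1600. Stratum weights W_h = N_h/N.
ȳ_st = (660·32.4 + 360·13.3 + 100·37.0 + 480·30.8) / 1600 = 27.9100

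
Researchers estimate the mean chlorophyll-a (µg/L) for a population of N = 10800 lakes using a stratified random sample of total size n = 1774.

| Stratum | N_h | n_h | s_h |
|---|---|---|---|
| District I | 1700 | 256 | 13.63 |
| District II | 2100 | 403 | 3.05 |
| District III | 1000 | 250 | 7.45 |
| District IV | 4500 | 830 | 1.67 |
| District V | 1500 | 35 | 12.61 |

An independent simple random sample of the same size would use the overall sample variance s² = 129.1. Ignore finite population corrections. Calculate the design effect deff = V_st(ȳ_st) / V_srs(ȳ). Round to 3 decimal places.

V̂(ȳ_st) = Σ W_h² s_h²/n_h, with W_h = N_h/N and N = 10800:
  stratum District I: (1700/10800)²·13.63²/256 = 0.0179805
  stratum District II: (2100/10800)²·3.05²/403 = 0.000872742
  stratum District III: (1000/10800)²·7.45²/250 = 0.00190338
  stratum District IV: (4500/10800)²·1.67²/830 = 0.000583354
  stratum District V: (1500/10800)²·12.61²/35 = 0.0876389
V_st = 0.108979
V_srs = s²/n = 129.1/1774 = 0.0727734
deff = V_st / V_srs = 0.108979/0.0727734 = 1.4975

deff ≈ 1.498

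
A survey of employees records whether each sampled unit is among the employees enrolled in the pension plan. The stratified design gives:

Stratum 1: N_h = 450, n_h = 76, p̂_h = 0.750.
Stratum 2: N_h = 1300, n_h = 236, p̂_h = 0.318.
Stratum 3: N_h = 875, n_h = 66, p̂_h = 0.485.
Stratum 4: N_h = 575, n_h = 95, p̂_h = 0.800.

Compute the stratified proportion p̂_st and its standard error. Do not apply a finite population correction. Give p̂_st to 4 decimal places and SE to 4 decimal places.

N = 3200; stratum weights W_h = N_h/N.
p̂_st = Σ W_h p̂_h = (450·0.750 + 1300·0.318 + 875·0.485 + 575·0.800)/3200 = 0.51102
V̂(p̂_st) = Σ W_h² p̂_h(1−p̂_h)/(n_h−1):
  stratum 1: (450/3200)²·0.750·0.250/75 = 4.94385e-05
  stratum 2: (1300/3200)²·0.318·0.682/235 = 0.000152311
  stratum 3: (875/3200)²·0.485·0.515/65 = 0.000287311
  stratum 4: (575/3200)²·0.800·0.200/94 = 5.49576e-05
V̂(p̂_st) = 0.000544017; SE = √V̂ = 0.0233242

p̂_st ≈ 0.5110, SE ≈ 0.0233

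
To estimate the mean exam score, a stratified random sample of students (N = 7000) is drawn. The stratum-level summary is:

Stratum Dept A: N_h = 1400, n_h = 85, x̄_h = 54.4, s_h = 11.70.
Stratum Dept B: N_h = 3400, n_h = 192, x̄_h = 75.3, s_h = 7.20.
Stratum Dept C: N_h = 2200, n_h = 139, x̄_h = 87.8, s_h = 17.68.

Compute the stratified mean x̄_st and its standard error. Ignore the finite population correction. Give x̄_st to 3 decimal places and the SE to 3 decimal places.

x̄_st = Σ W_h x̄_h = (1400·54.4 + 3400·75.3 + 2200·87.8)/7000 = 75.04857
V̂(x̄_st) = Σ W_h² s_h²/n_h, with W_h = N_h/N and N = 7000:
  stratum Dept A: (1400/7000)²·11.70²/85 = 0.0644188
  stratum Dept B: (3400/7000)²·7.20²/192 = 0.063698
  stratum Dept C: (2200/7000)²·17.68²/139 = 0.222126
V̂(x̄_st) = 0.350243
SE(x̄_st) = √0.350243 = 0.591813

x̄_st ≈ 75.049, SE ≈ 0.592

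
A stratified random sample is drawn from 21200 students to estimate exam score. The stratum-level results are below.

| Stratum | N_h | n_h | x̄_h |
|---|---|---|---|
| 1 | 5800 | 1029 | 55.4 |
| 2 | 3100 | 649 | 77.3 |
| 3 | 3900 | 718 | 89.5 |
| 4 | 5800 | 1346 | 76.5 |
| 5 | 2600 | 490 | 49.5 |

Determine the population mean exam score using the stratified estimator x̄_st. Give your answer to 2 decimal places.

N = Σ N_h = 21200. Stratum weights W_h = N_h/N.
x̄_st = (5800·55.4 + 3100·77.3 + 3900·89.5 + 5800·76.5 + 2600·49.5) / 21200 = 69.9245

x̄_st ≈ 69.92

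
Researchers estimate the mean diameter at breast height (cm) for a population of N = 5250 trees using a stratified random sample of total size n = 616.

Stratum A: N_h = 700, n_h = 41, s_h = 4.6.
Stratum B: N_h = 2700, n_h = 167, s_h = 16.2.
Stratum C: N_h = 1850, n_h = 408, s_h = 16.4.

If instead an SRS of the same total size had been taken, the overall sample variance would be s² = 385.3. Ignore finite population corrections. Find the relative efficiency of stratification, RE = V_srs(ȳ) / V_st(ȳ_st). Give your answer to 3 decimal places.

V̂(ȳ_st) = Σ W_h² s_h²/n_h, with W_h = N_h/N and N = 5250:
  stratum A: (700/5250)²·4.6²/41 = 0.00917507
  stratum B: (2700/5250)²·16.2²/167 = 0.415645
  stratum C: (1850/5250)²·16.4²/408 = 0.0818564
V_st = 0.506676
V_srs = s²/n = 385.3/616 = 0.625487
Relative efficiency = V_srs / V_st = 0.625487/0.506676 = 1.2345

RE ≈ 1.234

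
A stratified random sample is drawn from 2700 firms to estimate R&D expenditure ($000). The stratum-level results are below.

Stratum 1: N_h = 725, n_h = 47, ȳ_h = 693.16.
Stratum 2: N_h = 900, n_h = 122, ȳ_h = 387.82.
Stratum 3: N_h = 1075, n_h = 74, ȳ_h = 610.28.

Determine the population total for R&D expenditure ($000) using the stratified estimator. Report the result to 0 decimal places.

τ̂_st = Σ N_h ȳ_h = 725·693.16 + 900·387.82 + 1075·610.28 = 1507630

τ̂_st ≈ 1507630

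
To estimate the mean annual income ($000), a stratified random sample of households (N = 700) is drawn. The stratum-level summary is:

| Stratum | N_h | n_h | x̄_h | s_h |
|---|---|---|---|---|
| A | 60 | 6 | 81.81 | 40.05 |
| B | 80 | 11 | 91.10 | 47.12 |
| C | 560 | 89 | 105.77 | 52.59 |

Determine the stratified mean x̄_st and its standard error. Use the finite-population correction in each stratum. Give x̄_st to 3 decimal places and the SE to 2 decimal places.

x̄_st ≈ 102.040, SE ≈ 4.56

x̄_st = Σ W_h x̄_h = (60·81.81 + 80·91.10 + 560·105.77)/700 = 102.03971
V̂(x̄_st) = Σ W_h² (1 − n_h/N_h) s_h²/n_h, with W_h = N_h/N and N = 700:
  stratum A: (60/700)²·(1 − 6/60)·40.05²/6 = 1.76768
  stratum B: (80/700)²·(1 − 11/80)·47.12²/11 = 2.27385
  stratum C: (560/700)²·(1 − 89/560)·52.59²/89 = 16.7274
V̂(x̄_st) = 20.769
SE(x̄_st) = √20.769 = 4.5573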